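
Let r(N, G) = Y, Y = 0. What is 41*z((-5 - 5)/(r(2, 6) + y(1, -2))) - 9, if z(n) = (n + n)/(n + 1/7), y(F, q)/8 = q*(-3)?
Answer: 2771/11 ≈ 251.91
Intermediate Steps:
y(F, q) = -24*q (y(F, q) = 8*(q*(-3)) = 8*(-3*q) = -24*q)
r(N, G) = 0
z(n) = 2*n/(⅐ + n) (z(n) = (2*n)/(n + ⅐) = (2*n)/(⅐ + n) = 2*n/(⅐ + n))
41*z((-5 - 5)/(r(2, 6) + y(1, -2))) - 9 = 41*(14*((-5 - 5)/(0 - 24*(-2)))/(1 + 7*((-5 - 5)/(0 - 24*(-2))))) - 9 = 41*(14*(-10/(0 + 48))/(1 + 7*(-10/(0 + 48)))) - 9 = 41*(14*(-10/48)/(1 + 7*(-10/48))) - 9 = 41*(14*(-10*1/48)/(1 + 7*(-10*1/48))) - 9 = 41*(14*(-5/24)/(1 + 7*(-5/24))) - 9 = 41*(14*(-5/24)/(1 - 35/24)) - 9 = 41*(14*(-5/24)/(-11/24)) - 9 = 41*(14*(-5/24)*(-24/11)) - 9 = 41*(70/11) - 9 = 2870/11 - 9 = 2771/11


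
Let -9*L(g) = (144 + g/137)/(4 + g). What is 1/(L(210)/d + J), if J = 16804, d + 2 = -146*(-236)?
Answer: 1515183558/25461144505309 ≈ 5.9510e-5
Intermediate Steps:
L(g) = -(144 + g/137)/(9*(4 + g))
d = 34454 (d = -2 - 146*(-236) = -2 + 34456 = 34454)
1/(L(210)/d + J) = 1/(((-19728 - 1*210)/(1233*(4 + 210)))/34454 + 16804) = 1/(((1/1233)*(-19728 - 210)/214)*(1/34454) + 16804) = 1/(((1/1233)*(1/214)*(-19938))*(1/34454) + 16804) = 1/(-3323/43977*1/34454 + 16804) = 1/(-3323/1515183558 + 16804) = 1/(25461144505309/1515183558) = 1515183558/25461144505309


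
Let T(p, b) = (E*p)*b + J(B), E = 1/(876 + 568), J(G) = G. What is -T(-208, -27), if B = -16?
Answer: 4372/361 ≈ 12.111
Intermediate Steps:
E = 1/1444 ≈ 0.00069252
T(p, b) = -16 + b*p/1444 (T(p, b) = (p/1444)*b - 16 = b*p/1444 - 16 = -16 + b*p/1444)
-T(-208, -27) = -(-16 + (1/1444)*(-27)*(-208)) = -(-16 + 1404/361) = -1*(-4372/361) = 4372/361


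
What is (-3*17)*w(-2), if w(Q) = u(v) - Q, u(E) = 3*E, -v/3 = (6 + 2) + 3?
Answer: 4947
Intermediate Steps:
v = -33 (v = -3*((6 + 2) + 3) = -3*(8 + 3) = -3*11 = -33)
w(Q) = -99 - Q (w(Q) = 3*(-33) - Q = -99 - Q)
(-3*17)*w(-2) = (-3*17)*(-99 - 1*(-2)) = -51*(-99 + 2) = -51*(-97) = 4947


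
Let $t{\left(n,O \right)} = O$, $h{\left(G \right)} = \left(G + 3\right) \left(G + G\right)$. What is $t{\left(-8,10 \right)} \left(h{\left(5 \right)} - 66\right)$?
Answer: $140$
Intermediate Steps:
$h{\left(G \right)} = 2 G \left(3 + G\right)$ ($h{\left(G \right)} = \left(3 + G\right) 2 G = 2 G \left(3 + G\right)$)
$t{\left(-8,10 \right)} \left(h{\left(5 \right)} - 66\right) = 10 \left(2 \cdot 5 \left(3 + 5\right) - 66\right) = 10 \left(2 \cdot 5 \cdot 8 - 66\right) = 10 \left(80 - 66\right) = 10 \cdot 14 = 140$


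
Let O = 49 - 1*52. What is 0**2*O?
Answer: 0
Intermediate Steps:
O = -3 (O = 49 - 52 = -3)
0**2*O = 0**2*(-3) = 0*(-3) = 0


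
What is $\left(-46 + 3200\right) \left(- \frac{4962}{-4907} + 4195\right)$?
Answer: $\frac{64940314358}{4907} \approx 1.3234 \cdot 10^{7}$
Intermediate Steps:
$\left(-46 + 3200\right) \left(- \frac{4962}{-4907} + 4195\right) = 3154 \left(\left(-4962\right) \left(- \frac{1}{4907}\right) + 4195\right) = 3154 \left(\frac{4962}{4907} + 4195\right) = 3154 \cdot \frac{20589827}{4907} = \frac{64940314358}{4907}$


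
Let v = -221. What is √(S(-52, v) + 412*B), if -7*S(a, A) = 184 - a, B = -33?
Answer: 4*I*√41741/7 ≈ 116.75*I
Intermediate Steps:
S(a, A) = -184/7 + a/7 (S(a, A) = -(184 - a)/7 = -184/7 + a/7)
√(S(-52, v) + 412*B) = √((-184/7 + (⅐)*(-52)) + 412*(-33)) = √((-184/7 - 52/7) - 13596) = √(-236/7 - 13596) = √(-95408/7) = 4*I*√41741/7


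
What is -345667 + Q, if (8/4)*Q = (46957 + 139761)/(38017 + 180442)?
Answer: -75513973794/218459 ≈ -3.4567e+5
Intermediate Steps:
Q = 93359/218459 (Q = ((46957 + 139761)/(38017 + 180442))/2 = (186718/218459)/2 = (186718*(1/218459))/2 = (½)*(186718/218459) = 93359/218459 ≈ 0.42735)
-345667 + Q = -345667 + 93359/218459 = -75513973794/218459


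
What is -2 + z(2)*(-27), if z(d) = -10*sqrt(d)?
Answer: -2 + 270*sqrt(2) ≈ 379.84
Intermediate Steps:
-2 + z(2)*(-27) = -2 - 10*sqrt(2)*(-27) = -2 + 270*sqrt(2)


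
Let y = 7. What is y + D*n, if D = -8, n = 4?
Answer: -25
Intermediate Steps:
y + D*n = 7 - 8*4 = 7 - 32 = -25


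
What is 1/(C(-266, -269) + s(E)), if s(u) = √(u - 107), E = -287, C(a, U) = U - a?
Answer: -3/403 - I*√394/403 ≈ -0.0074442 - 0.049254*I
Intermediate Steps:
s(u) = √(-107 + u)
1/(C(-266, -269) + s(E)) = 1/((-269 - 1*(-266)) + √(-107 - 287)) = 1/((-269 + 266) + √(-394)) = 1/(-3 + I*√394)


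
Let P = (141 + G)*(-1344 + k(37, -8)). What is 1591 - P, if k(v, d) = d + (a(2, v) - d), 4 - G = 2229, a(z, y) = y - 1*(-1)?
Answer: -2720113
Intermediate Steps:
a(z, y) = 1 + y (a(z, y) = y + 1 = 1 + y)
G = -2225 (G = 4 - 1*2229 = 4 - 2229 = -2225)
k(v, d) = 1 + v (k(v, d) = d + ((1 + v) - d) = d + (1 + v - d) = 1 + v)
P = 2721704 (P = (141 - 2225)*(-1344 + (1 + 37)) = -2084*(-1344 + 38) = -2084*(-1306) = 2721704)
1591 - P = 1591 - 1*2721704 = 1591 - 2721704 = -2720113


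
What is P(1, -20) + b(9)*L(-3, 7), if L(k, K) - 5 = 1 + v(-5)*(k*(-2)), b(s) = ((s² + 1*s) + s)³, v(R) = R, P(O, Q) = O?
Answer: -23287175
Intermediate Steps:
b(s) = (s² + 2*s)³ (b(s) = ((s² + s) + s)³ = ((s + s²) + s)³ = (s² + 2*s)³)
L(k, K) = 6 + 10*k (L(k, K) = 5 + (1 - 5*k*(-2)) = 5 + (1 - (-10)*k) = 5 + (1 + 10*k) = 6 + 10*k)
P(1, -20) + b(9)*L(-3, 7) = 1 + (9³*(2 + 9)³)*(6 + 10*(-3)) = 1 + (729*11³)*(6 - 30) = 1 + (729*1331)*(-24) = 1 + 970299*(-24) = 1 - 23287176 = -23287175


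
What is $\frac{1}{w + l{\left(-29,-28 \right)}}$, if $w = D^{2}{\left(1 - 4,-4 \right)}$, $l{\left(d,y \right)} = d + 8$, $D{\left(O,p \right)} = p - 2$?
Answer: $\frac{1}{15} \approx 0.066667$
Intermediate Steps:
$D{\left(O,p \right)} = -2 + p$
$l{\left(d,y \right)} = 8 + d$
$w = 36$ ($w = \left(-2 - 4\right)^{2} = \left(-6\right)^{2} = 36$)
$\frac{1}{w + l{\left(-29,-28 \right)}} = \frac{1}{36 + \left(8 - 29\right)} = \frac{1}{36 - 21} = \frac{1}{15}$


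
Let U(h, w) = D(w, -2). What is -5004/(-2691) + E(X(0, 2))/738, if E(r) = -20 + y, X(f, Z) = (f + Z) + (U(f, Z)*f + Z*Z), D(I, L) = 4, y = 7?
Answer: 406441/220662 ≈ 1.8419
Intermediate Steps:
U(h, w) = 4
X(f, Z) = Z + Z**2 + 5*f (X(f, Z) = (f + Z) + (4*f + Z*Z) = (Z + f) + (4*f + Z**2) = (Z + f) + (Z**2 + 4*f) = Z + Z**2 + 5*f)
E(r) = -13 (E(r) = -20 + 7 = -13)
-5004/(-2691) + E(X(0, 2))/738 = -5004/(-2691) - 13/738 = -5004*(-1/2691) - 13*1/738 = 556/299 - 13/738 = 406441/220662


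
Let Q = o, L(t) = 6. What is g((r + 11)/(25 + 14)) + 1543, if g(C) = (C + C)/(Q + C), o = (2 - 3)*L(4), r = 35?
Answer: 72498/47 ≈ 1542.5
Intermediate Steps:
o = -6 (o = (2 - 3)*6 = -1*6 = -6)
Q = -6
g(C) = 2*C/(-6 + C) (g(C) = (C + C)/(-6 + C) = (2*C)/(-6 + C) = 2*C/(-6 + C))
g((r + 11)/(25 + 14)) + 1543 = 2*((35 + 11)/(25 + 14))/(-6 + (35 + 11)/(25 + 14)) + 1543 = 2*(46/39)/(-6 + 46/39) + 1543 = 2*(46/39)/(-188/39) + 1543 = 2*(46/39)*(-39/188) + 1543 = -23/47 + 1543 = 72498/47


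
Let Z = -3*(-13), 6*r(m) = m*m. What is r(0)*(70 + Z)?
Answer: 0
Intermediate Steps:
r(m) = m²/6 (r(m) = (m*m)/6 = m²/6)
Z = 39
r(0)*(70 + Z) = ((⅙)*0²)*(70 + 39) = ((⅙)*0)*109 = 0*109 = 0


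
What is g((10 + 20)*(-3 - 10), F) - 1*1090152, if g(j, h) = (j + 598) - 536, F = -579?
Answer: -1090480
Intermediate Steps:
g(j, h) = 62 + j (g(j, h) = (598 + j) - 536 = 62 + j)
g((10 + 20)*(-3 - 10), F) - 1*1090152 = (62 + (10 + 20)*(-3 - 10)) - 1*1090152 = (62 + 30*(-13)) - 1090152 = (62 - 390) - 1090152 = -328 - 1090152 = -1090480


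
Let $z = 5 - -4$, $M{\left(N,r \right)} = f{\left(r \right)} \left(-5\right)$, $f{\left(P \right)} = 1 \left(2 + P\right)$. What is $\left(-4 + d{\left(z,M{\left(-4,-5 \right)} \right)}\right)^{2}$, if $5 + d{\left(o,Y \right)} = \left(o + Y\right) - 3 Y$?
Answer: $900$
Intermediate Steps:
$f{\left(P \right)} = 2 + P$
$M{\left(N,r \right)} = -10 - 5 r$ ($M{\left(N,r \right)} = \left(2 + r\right) \left(-5\right) = -10 - 5 r$)
$z = 9$ ($z = 5 + 4 = 9$)
$d{\left(o,Y \right)} = -5 + o - 2 Y$ ($d{\left(o,Y \right)} = -5 - \left(- o + 2 Y\right) = -5 + o - 2 Y$)
$\left(-4 + d{\left(z,M{\left(-4,-5 \right)} \right)}\right)^{2} = \left(-4 - \left(-4 + 2 \left(-10 - -25\right)\right)\right)^{2} = \left(-4 - \left(-4 + 2 \left(-10 + 25\right)\right)\right)^{2} = \left(-4 - 26\right)^{2} = \left(-30\right)^{2} = 900$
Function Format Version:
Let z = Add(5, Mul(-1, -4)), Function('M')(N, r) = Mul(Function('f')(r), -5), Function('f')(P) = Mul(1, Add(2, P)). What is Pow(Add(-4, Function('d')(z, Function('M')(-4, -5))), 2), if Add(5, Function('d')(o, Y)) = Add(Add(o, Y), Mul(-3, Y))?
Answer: 900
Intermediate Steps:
Function('f')(P) = Add(2, P)
Function('M')(N, r) = Add(-10, Mul(-5, r)) (Function('M')(N, r) = Mul(Add(2, r), -5) = Add(-10, Mul(-5, r)))
z = 9 (z = Add(5, 4) = 9)
Function('d')(o, Y) = Add(-5, o, Mul(-2, Y)) (Function('d')(o, Y) = Add(-5, Add(Add(o, Y), Mul(-3, Y))) = Add(-5, Add(Add(Y, o), Mul(-3, Y))) = Add(-5, Add(o, Mul(-2, Y))) = Add(-5, o, Mul(-2, Y)))
Pow(Add(-4, Function('d')(z, Function('M')(-4, -5))), 2) = Pow(Add(-4, Add(-5, 9, Mul(-2, Add(-10, Mul(-5, -5))))), 2) = Pow(Add(-4, Add(-5, 9, Mul(-2, Add(-10, 25)))), 2) = Pow(Add(-4, Add(-5, 9, Mul(-2, 15))), 2) = Pow(Add(-4, Add(-5, 9, -30)), 2) = Pow(Add(-4, -26), 2) = Pow(-30, 2) = 900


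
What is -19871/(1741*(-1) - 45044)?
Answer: 19871/46785 ≈ 0.42473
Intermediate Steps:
-19871/(1741*(-1) - 45044) = -19871/(-1741 - 45044) = -19871/(-46785) = -19871*(-1/46785) = 19871/46785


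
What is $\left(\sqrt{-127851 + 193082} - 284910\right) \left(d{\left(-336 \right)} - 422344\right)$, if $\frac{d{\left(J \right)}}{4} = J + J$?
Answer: $121095867120 - 425032 \sqrt{65231} \approx 1.2099 \cdot 10^{11}$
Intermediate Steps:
$d{\left(J \right)} = 8 J$ ($d{\left(J \right)} = 4 \left(J + J\right) = 4 \cdot 2 J = 8 J$)
$\left(\sqrt{-127851 + 193082} - 284910\right) \left(d{\left(-336 \right)} - 422344\right) = \left(\sqrt{-127851 + 193082} - 284910\right) \left(8 \left(-336\right) - 422344\right) = \left(\sqrt{65231} - 284910\right) \left(-2688 - 422344\right) = \left(-284910 + \sqrt{65231}\right) \left(-425032\right) = 121095867120 - 425032 \sqrt{65231}$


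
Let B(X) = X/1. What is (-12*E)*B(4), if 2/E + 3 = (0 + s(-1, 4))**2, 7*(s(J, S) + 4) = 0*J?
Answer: -96/13 ≈ -7.3846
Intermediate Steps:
s(J, S) = -4 (s(J, S) = -4 + (0*J)/7 = -4 + (1/7)*0 = -4 + 0 = -4)
B(X) = X (B(X) = X*1 = X)
E = 2/13 (E = 2/(-3 + (0 - 4)**2) = 2/(-3 + (-4)**2) = 2/(-3 + 16) = 2/13 ≈ 0.15385)
(-12*E)*B(4) = -12*2/13*4 = -24/13*4 = -96/13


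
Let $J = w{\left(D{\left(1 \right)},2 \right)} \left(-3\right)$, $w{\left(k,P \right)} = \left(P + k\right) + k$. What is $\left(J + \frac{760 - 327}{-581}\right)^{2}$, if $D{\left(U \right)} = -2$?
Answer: $\frac{9320809}{337561} \approx 27.612$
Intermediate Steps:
$w{\left(k,P \right)} = P + 2 k$
$J = 6$ ($J = \left(2 + 2 \left(-2\right)\right) \left(-3\right) = \left(2 - 4\right) \left(-3\right) = \left(-2\right) \left(-3\right) = 6$)
$\left(J + \frac{760 - 327}{-581}\right)^{2} = \left(6 + \frac{760 - 327}{-581}\right)^{2} = \left(6 + \left(760 - 327\right) \left(- \frac{1}{581}\right)\right)^{2} = \left(6 + 433 \left(- \frac{1}{581}\right)\right)^{2} = \left(6 - \frac{433}{581}\right)^{2} = \left(\frac{3053}{581}\right)^{2} = \frac{9320809}{337561}$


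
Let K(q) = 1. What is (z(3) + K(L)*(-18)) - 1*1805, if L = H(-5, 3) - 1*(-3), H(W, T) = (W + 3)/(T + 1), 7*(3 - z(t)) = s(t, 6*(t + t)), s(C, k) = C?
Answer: -12743/7 ≈ -1820.4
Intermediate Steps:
z(t) = 3 - t/7
H(W, T) = (3 + W)/(1 + T)
L = 5/2 (L = (3 - 5)/(1 + 3) - 1*(-3) = -2/4 + 3 = (1/4)*(-2) + 3 = -1/2 + 3 = 5/2 ≈ 2.5000)
(z(3) + K(L)*(-18)) - 1*1805 = ((3 - 1/7*3) + 1*(-18)) - 1*1805 = ((3 - 3/7) - 18) - 1805 = (18/7 - 18) - 1805 = -108/7 - 1805 = -12743/7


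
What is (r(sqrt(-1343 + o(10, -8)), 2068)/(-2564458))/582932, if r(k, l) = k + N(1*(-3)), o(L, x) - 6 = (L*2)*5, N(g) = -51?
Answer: 51/1494904630856 - I*sqrt(1237)/1494904630856 ≈ 3.4116e-11 - 2.3527e-11*I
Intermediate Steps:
o(L, x) = 6 + 10*L (o(L, x) = 6 + (L*2)*5 = 6 + (2*L)*5 = 6 + 10*L)
r(k, l) = -51 + k (r(k, l) = k - 51 = -51 + k)
(r(sqrt(-1343 + o(10, -8)), 2068)/(-2564458))/582932 = ((-51 + sqrt(-1343 + (6 + 10*10)))/(-2564458))/582932 = ((-51 + sqrt(-1343 + (6 + 100)))*(-1/2564458))*(1/582932) = ((-51 + sqrt(-1343 + 106))*(-1/2564458))*(1/582932) = ((-51 + sqrt(-1237))*(-1/2564458))*(1/582932) = ((-51 + I*sqrt(1237))*(-1/2564458))*(1/582932) = (51/2564458 - I*sqrt(1237)/2564458)*(1/582932) = 51/1494904630856 - I*sqrt(1237)/1494904630856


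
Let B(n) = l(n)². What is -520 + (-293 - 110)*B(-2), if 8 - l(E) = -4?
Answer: -58552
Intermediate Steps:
l(E) = 12 (l(E) = 8 - 1*(-4) = 8 + 4 = 12)
B(n) = 144 (B(n) = 12² = 144)
-520 + (-293 - 110)*B(-2) = -520 + (-293 - 110)*144 = -520 - 403*144 = -520 - 58032 = -58552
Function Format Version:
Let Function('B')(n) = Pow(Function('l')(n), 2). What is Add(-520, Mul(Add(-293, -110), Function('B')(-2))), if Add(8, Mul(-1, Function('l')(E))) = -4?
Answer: -58552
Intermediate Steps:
Function('l')(E) = 12 (Function('l')(E) = Add(8, Mul(-1, -4)) = Add(8, 4) = 12)
Function('B')(n) = 144 (Function('B')(n) = Pow(12, 2) = 144)
Add(-520, Mul(Add(-293, -110), Function('B')(-2))) = Add(-520, Mul(Add(-293, -110), 144)) = Add(-520, Mul(-403, 144)) = Add(-520, -58032) = -58552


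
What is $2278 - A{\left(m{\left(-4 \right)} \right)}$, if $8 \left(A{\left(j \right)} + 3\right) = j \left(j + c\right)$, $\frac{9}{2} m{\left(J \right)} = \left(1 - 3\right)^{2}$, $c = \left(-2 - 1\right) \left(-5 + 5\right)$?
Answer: $\frac{184753}{81} \approx 2280.9$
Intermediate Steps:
$c = 0$ ($c = \left(-3\right) 0 = 0$)
$m{\left(J \right)} = \frac{8}{9}$ ($m{\left(J \right)} = \frac{2 \left(1 - 3\right)^{2}}{9} = \frac{2 \left(-2\right)^{2}}{9} = \frac{2}{9} \cdot 4 = \frac{8}{9}$)
$A{\left(j \right)} = -3 + \frac{j^{2}}{8}$ ($A{\left(j \right)} = -3 + \frac{j \left(j + 0\right)}{8} = -3 + \frac{j j}{8} = -3 + \frac{j^{2}}{8}$)
$2278 - A{\left(m{\left(-4 \right)} \right)} = 2278 - \left(-3 + \frac{\left(\frac{8}{9}\right)^{2}}{8}\right) = 2278 - \left(-3 + \frac{1}{8} \cdot \frac{64}{81}\right) = 2278 - \left(-3 + \frac{8}{81}\right) = 2278 - - \frac{235}{81} = 2278 + \frac{235}{81} = \frac{184753}{81}$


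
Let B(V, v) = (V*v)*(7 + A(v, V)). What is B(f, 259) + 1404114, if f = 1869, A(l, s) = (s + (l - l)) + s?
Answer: 1814250009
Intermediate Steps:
A(l, s) = 2*s (A(l, s) = (s + 0) + s = s + s = 2*s)
B(V, v) = V*v*(7 + 2*V) (B(V, v) = (V*v)*(7 + 2*V) = V*v*(7 + 2*V))
B(f, 259) + 1404114 = 1869*259*(7 + 2*1869) + 1404114 = 1869*259*(7 + 3738) + 1404114 = 1869*259*3745 + 1404114 = 1812845895 + 1404114 = 1814250009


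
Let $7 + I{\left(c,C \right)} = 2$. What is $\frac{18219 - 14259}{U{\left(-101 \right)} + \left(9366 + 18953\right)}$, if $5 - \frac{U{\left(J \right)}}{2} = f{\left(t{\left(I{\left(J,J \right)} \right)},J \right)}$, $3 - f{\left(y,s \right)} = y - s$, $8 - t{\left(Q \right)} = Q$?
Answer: $\frac{1320}{9517} \approx 0.1387$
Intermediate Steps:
$I{\left(c,C \right)} = -5$ ($I{\left(c,C \right)} = -7 + 2 = -5$)
$t{\left(Q \right)} = 8 - Q$
$f{\left(y,s \right)} = 3 + s - y$ ($f{\left(y,s \right)} = 3 - \left(y - s\right) = 3 + \left(s - y\right) = 3 + s - y$)
$U{\left(J \right)} = 30 - 2 J$ ($U{\left(J \right)} = 10 - 2 \left(3 + J - \left(8 - -5\right)\right) = 10 - 2 \left(3 + J - \left(8 + 5\right)\right) = 10 - 2 \left(3 + J - 13\right) = 10 - 2 \left(-10 + J\right) = 10 - \left(-20 + 2 J\right) = 30 - 2 J$)
$\frac{18219 - 14259}{U{\left(-101 \right)} + \left(9366 + 18953\right)} = \frac{18219 - 14259}{\left(30 - -202\right) + \left(9366 + 18953\right)} = \frac{3960}{\left(30 + 202\right) + 28319} = \frac{3960}{232 + 28319} = \frac{3960}{28551} = 3960 \cdot \frac{1}{28551} = \frac{1320}{9517}$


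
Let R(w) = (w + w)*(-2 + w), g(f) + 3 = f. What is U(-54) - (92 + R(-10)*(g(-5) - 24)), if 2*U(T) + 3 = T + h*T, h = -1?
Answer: 15173/2 ≈ 7586.5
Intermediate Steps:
g(f) = -3 + f
U(T) = -3/2 (U(T) = -3/2 + (T - T)/2 = -3/2 + (1/2)*0 = -3/2 + 0 = -3/2)
R(w) = 2*w*(-2 + w) (R(w) = (2*w)*(-2 + w) = 2*w*(-2 + w))
U(-54) - (92 + R(-10)*(g(-5) - 24)) = -3/2 - (92 + (2*(-10)*(-2 - 10))*((-3 - 5) - 24)) = -3/2 - (92 + (2*(-10)*(-12))*(-8 - 24)) = -3/2 - (92 + 240*(-32)) = -3/2 - (92 - 7680) = -3/2 - 1*(-7588) = -3/2 + 7588 = 15173/2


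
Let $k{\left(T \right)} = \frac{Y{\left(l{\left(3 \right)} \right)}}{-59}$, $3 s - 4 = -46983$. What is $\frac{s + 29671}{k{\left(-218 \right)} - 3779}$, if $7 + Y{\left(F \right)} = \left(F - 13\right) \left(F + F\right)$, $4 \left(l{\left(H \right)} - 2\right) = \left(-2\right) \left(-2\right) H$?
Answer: $- \frac{1240003}{334311} \approx -3.7091$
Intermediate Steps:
$s = - \frac{46979}{3}$ ($s = \frac{4}{3} + \frac{1}{3} \left(-46983\right) = \frac{4}{3} - 15661 = - \frac{46979}{3} \approx -15660.0$)
$l{\left(H \right)} = 2 + H$ ($l{\left(H \right)} = 2 + \frac{\left(-2\right) \left(-2\right) H}{4} = 2 + \frac{4 H}{4} = 2 + H$)
$Y{\left(F \right)} = -7 + 2 F \left(-13 + F\right)$ ($Y{\left(F \right)} = -7 + \left(F - 13\right) \left(F + F\right) = -7 + \left(-13 + F\right) 2 F = -7 + 2 F \left(-13 + F\right)$)
$k{\left(T \right)} = \frac{87}{59}$ ($k{\left(T \right)} = \frac{-7 - 26 \left(2 + 3\right) + 2 \left(2 + 3\right)^{2}}{-59} = \left(-7 - 130 + 2 \cdot 5^{2}\right) \left(- \frac{1}{59}\right) = \left(-7 - 130 + 2 \cdot 25\right) \left(- \frac{1}{59}\right) = \left(-7 - 130 + 50\right) \left(- \frac{1}{59}\right) = \left(-87\right) \left(- \frac{1}{59}\right) = \frac{87}{59}$)
$\frac{s + 29671}{k{\left(-218 \right)} - 3779} = \frac{- \frac{46979}{3} + 29671}{\frac{87}{59} - 3779} = \frac{42034}{3 \left(- \frac{222874}{59}\right)} = \frac{42034}{3} \left(- \frac{59}{222874}\right) = - \frac{1240003}{334311}$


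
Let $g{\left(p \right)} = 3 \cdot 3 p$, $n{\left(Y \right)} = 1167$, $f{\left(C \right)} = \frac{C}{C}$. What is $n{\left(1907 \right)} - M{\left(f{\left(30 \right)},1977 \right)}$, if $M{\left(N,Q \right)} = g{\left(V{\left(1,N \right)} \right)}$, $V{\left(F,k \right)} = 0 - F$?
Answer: $1176$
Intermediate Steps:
$f{\left(C \right)} = 1$
$V{\left(F,k \right)} = - F$
$g{\left(p \right)} = 9 p$
$M{\left(N,Q \right)} = -9$ ($M{\left(N,Q \right)} = 9 \left(\left(-1\right) 1\right) = 9 \left(-1\right) = -9$)
$n{\left(1907 \right)} - M{\left(f{\left(30 \right)},1977 \right)} = 1167 - -9 = 1167 + 9 = 1176$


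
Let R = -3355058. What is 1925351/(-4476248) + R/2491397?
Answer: -19814885367731/11152110838456 ≈ -1.7768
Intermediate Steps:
1925351/(-4476248) + R/2491397 = 1925351/(-4476248) - 3355058/2491397 = 1925351*(-1/4476248) - 3355058*1/2491397 = -1925351/4476248 - 3355058/2491397 = -19814885367731/11152110838456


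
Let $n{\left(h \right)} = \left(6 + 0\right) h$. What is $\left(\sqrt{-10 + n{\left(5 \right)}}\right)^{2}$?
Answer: $20$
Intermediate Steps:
$n{\left(h \right)} = 6 h$
$\left(\sqrt{-10 + n{\left(5 \right)}}\right)^{2} = \left(\sqrt{-10 + 6 \cdot 5}\right)^{2} = \left(\sqrt{-10 + 30}\right)^{2} = \left(\sqrt{20}\right)^{2} = \left(2 \sqrt{5}\right)^{2} = 20$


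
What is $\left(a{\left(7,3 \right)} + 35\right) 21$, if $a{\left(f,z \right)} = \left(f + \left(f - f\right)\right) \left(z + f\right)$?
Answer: $2205$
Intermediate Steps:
$a{\left(f,z \right)} = f \left(f + z\right)$ ($a{\left(f,z \right)} = \left(f + 0\right) \left(f + z\right) = f \left(f + z\right)$)
$\left(a{\left(7,3 \right)} + 35\right) 21 = \left(7 \left(7 + 3\right) + 35\right) 21 = \left(7 \cdot 10 + 35\right) 21 = \left(70 + 35\right) 21 = 105 \cdot 21 = 2205$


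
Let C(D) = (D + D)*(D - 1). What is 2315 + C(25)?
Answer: 3515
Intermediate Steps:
C(D) = 2*D*(-1 + D) (C(D) = (2*D)*(-1 + D) = 2*D*(-1 + D))
2315 + C(25) = 2315 + 2*25*(-1 + 25) = 2315 + 2*25*24 = 2315 + 1200 = 3515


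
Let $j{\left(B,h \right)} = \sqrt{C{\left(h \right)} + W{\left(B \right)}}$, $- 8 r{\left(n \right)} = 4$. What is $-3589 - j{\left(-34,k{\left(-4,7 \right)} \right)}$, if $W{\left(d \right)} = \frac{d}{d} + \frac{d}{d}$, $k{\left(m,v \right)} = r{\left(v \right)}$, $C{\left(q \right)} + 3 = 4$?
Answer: $-3589 - \sqrt{3} \approx -3590.7$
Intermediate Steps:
$r{\left(n \right)} = - \frac{1}{2}$ ($r{\left(n \right)} = \left(- \frac{1}{8}\right) 4 = - \frac{1}{2}$)
$C{\left(q \right)} = 1$ ($C{\left(q \right)} = -3 + 4 = 1$)
$k{\left(m,v \right)} = - \frac{1}{2}$
$W{\left(d \right)} = 2$ ($W{\left(d \right)} = 1 + 1 = 2$)
$j{\left(B,h \right)} = \sqrt{3}$ ($j{\left(B,h \right)} = \sqrt{1 + 2} = \sqrt{3}$)
$-3589 - j{\left(-34,k{\left(-4,7 \right)} \right)} = -3589 - \sqrt{3}$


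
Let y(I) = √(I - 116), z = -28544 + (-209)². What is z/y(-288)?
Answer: -15137*I*√101/202 ≈ -753.09*I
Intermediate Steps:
z = 15137 (z = -28544 + 43681 = 15137)
y(I) = √(-116 + I)
z/y(-288) = 15137/(√(-116 - 288)) = 15137/(√(-404)) = 15137/((2*I*√101)) = 15137*(-I*√101/202) = -15137*I*√101/202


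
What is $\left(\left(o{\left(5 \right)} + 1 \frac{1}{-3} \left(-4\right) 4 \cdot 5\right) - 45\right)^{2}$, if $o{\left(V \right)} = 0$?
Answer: $\frac{3025}{9} \approx 336.11$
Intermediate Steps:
$\left(\left(o{\left(5 \right)} + 1 \frac{1}{-3} \left(-4\right) 4 \cdot 5\right) - 45\right)^{2} = \left(\left(0 + 1 \frac{1}{-3} \left(-4\right) 4 \cdot 5\right) - 45\right)^{2} = \left(\left(0 + 1 \left(- \frac{1}{3}\right) \left(\left(-16\right) 5\right)\right) - 45\right)^{2} = \left(\left(0 - - \frac{80}{3}\right) - 45\right)^{2} = \left(\left(0 + \frac{80}{3}\right) - 45\right)^{2} = \left(\frac{80}{3} - 45\right)^{2} = \left(- \frac{55}{3}\right)^{2} = \frac{3025}{9}$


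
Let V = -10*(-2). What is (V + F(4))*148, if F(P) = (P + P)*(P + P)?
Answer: 12432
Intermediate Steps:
V = 20
F(P) = 4*P**2 (F(P) = (2*P)*(2*P) = 4*P**2)
(V + F(4))*148 = (20 + 4*4**2)*148 = (20 + 4*16)*148 = (20 + 64)*148 = 84*148 = 12432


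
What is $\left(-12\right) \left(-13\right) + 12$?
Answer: $168$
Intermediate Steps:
$\left(-12\right) \left(-13\right) + 12 = 156 + 12 = 168$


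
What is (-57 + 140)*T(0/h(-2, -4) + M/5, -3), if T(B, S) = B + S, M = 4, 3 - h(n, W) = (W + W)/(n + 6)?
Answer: -913/5 ≈ -182.60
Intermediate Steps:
h(n, W) = 3 - 2*W/(6 + n) (h(n, W) = 3 - (W + W)/(n + 6) = 3 - 2*W/(6 + n))
(-57 + 140)*T(0/h(-2, -4) + M/5, -3) = (-57 + 140)*((0/(((18 - 2*(-4) + 3*(-2))/(6 - 2))) + 4/5) - 3) = 83*((0/(((18 + 8 - 6)/4)) + 4*(⅕)) - 3) = 83*((0/(((¼)*20)) + ⅘) - 3) = 83*((0/5 + ⅘) - 3) = 83*((0*(⅕) + ⅘) - 3) = 83*((0 + ⅘) - 3) = 83*(⅘ - 3) = 83*(-11/5) = -913/5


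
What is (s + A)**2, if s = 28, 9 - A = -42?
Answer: 6241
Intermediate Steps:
A = 51 (A = 9 - 1*(-42) = 9 + 42 = 51)
(s + A)**2 = (28 + 51)**2 = 79**2 = 6241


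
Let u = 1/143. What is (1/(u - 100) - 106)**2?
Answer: 2297761810569/204461401 ≈ 11238.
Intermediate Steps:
u = 1/143 ≈ 0.0069930
(1/(u - 100) - 106)**2 = (1/(1/143 - 100) - 106)**2 = (1/(-14299/143) - 106)**2 = (-143/14299 - 106)**2 = (-1515837/14299)**2 = 2297761810569/204461401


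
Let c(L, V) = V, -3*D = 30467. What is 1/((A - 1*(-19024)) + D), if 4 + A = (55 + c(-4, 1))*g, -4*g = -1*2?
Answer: 3/26677 ≈ 0.00011246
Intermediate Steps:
D = -30467/3 (D = -⅓*30467 = -30467/3 ≈ -10156.)
g = ½ (g = -(-1)*2/4 = -¼*(-2) = ½ ≈ 0.50000)
A = 24 (A = -4 + (55 + 1)*(½) = -4 + 56*(½) = -4 + 28 = 24)
1/((A - 1*(-19024)) + D) = 1/((24 - 1*(-19024)) - 30467/3) = 1/((24 + 19024) - 30467/3) = 1/(19048 - 30467/3) = 1/(26677/3) = 3/26677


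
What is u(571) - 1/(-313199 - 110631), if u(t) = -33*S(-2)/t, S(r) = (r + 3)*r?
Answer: 27973351/242006930 ≈ 0.11559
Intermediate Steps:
S(r) = r*(3 + r) (S(r) = (3 + r)*r = r*(3 + r))
u(t) = 66/t (u(t) = -33*(-2*(3 - 2))/t = -33*(-2*1)/t = -(-66)/t = 66/t)
u(571) - 1/(-313199 - 110631) = 66/571 - 1/(-313199 - 110631) = 66*(1/571) - 1/(-423830) = 66/571 - 1*(-1/423830) = 66/571 + 1/423830 = 27973351/242006930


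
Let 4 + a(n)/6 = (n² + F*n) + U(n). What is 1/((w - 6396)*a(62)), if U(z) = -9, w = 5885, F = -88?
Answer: 1/4982250 ≈ 2.0071e-7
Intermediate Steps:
a(n) = -78 - 528*n + 6*n² (a(n) = -24 + 6*((n² - 88*n) - 9) = -24 + 6*(-9 + n² - 88*n) = -24 + (-54 - 528*n + 6*n²) = -78 - 528*n + 6*n²)
1/((w - 6396)*a(62)) = 1/((5885 - 6396)*(-78 - 528*62 + 6*62²)) = 1/((-511)*(-78 - 32736 + 6*3844)) = -1/(511*(-78 - 32736 + 23064)) = -1/511/(-9750) = -1/511*(-1/9750) = 1/4982250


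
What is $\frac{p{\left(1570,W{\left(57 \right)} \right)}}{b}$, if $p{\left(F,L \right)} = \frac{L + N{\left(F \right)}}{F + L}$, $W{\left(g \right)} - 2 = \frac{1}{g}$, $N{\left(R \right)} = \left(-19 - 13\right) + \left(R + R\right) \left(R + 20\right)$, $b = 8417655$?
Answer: $\frac{284576491}{754263976275} \approx 0.00037729$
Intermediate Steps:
$N{\left(R \right)} = -32 + 2 R \left(20 + R\right)$
$W{\left(g \right)} = 2 + \frac{1}{g}$
$p{\left(F,L \right)} = \frac{-32 + L + 2 F^{2} + 40 F}{F + L}$ ($p{\left(F,L \right)} = \frac{L + \left(-32 + 2 F^{2} + 40 F\right)}{F + L} = \frac{-32 + L + 2 F^{2} + 40 F}{F + L}$)
$\frac{p{\left(1570,W{\left(57 \right)} \right)}}{b} = \frac{\frac{1}{1570 + \left(2 + \frac{1}{57}\right)} \left(-32 + \left(2 + \frac{1}{57}\right) + 2 \cdot 1570^{2} + 40 \cdot 1570\right)}{8417655} = \frac{-32 + \left(2 + \frac{1}{57}\right) + 2 \cdot 2464900 + 62800}{1570 + \left(2 + \frac{1}{57}\right)} \frac{1}{8417655} = \frac{-32 + \frac{115}{57} + 4929800 + 62800}{1570 + \frac{115}{57}} \cdot \frac{1}{8417655} = \frac{1}{\frac{89605}{57}} \cdot \frac{284576491}{57} \cdot \frac{1}{8417655} = \frac{57}{89605} \cdot \frac{284576491}{57} \cdot \frac{1}{8417655} = \frac{284576491}{89605} \cdot \frac{1}{8417655} = \frac{284576491}{754263976275}$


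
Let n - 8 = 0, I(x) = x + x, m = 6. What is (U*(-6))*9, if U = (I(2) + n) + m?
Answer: -972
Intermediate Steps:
I(x) = 2*x
n = 8 (n = 8 + 0 = 8)
U = 18 (U = (2*2 + 8) + 6 = (4 + 8) + 6 = 12 + 6 = 18)
(U*(-6))*9 = (18*(-6))*9 = -108*9 = -972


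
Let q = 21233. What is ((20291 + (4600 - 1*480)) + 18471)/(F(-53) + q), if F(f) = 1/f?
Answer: 54113/26794 ≈ 2.0196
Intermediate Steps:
((20291 + (4600 - 1*480)) + 18471)/(F(-53) + q) = ((20291 + (4600 - 1*480)) + 18471)/(1/(-53) + 21233) = ((20291 + (4600 - 480)) + 18471)/(-1/53 + 21233) = ((20291 + 4120) + 18471)/(1125348/53) = (24411 + 18471)*(53/1125348) = 42882*(53/1125348) = 54113/26794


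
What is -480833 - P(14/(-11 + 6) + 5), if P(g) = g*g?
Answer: -12020946/25 ≈ -4.8084e+5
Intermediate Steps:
P(g) = g²
-480833 - P(14/(-11 + 6) + 5) = -480833 - (14/(-11 + 6) + 5)² = -480833 - (14/(-5) + 5)² = -480833 - (-⅕*14 + 5)² = -480833 - (-14/5 + 5)² = -480833 - (11/5)² = -480833 - 1*121/25 = -480833 - 121/25 = -12020946/25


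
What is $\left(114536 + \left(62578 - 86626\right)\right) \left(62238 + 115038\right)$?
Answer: $16041350688$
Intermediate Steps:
$\left(114536 + \left(62578 - 86626\right)\right) \left(62238 + 115038\right) = \left(114536 - 24048\right) 177276 = 90488 \cdot 177276 = 16041350688$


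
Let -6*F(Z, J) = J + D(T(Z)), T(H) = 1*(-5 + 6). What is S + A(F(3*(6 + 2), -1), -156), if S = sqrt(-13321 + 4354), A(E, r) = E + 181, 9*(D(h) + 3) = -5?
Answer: 9815/54 + 7*I*sqrt(183) ≈ 181.76 + 94.694*I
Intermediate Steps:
T(H) = 1 (T(H) = 1*1 = 1)
D(h) = -32/9 (D(h) = -3 + (1/9)*(-5) = -3 - 5/9 = -32/9)
F(Z, J) = 16/27 - J/6 (F(Z, J) = -(J - 32/9)/6 = -(-32/9 + J)/6 = 16/27 - J/6)
A(E, r) = 181 + E
S = 7*I*sqrt(183) (S = sqrt(-8967) = 7*I*sqrt(183) ≈ 94.694*I)
S + A(F(3*(6 + 2), -1), -156) = 7*I*sqrt(183) + (181 + (16/27 - 1/6*(-1))) = 7*I*sqrt(183) + (181 + (16/27 + 1/6)) = 7*I*sqrt(183) + (181 + 41/54) = 7*I*sqrt(183) + 9815/54 = 9815/54 + 7*I*sqrt(183)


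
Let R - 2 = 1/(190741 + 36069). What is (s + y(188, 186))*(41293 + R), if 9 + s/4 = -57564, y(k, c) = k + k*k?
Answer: -182414532689676/22681 ≈ -8.0426e+9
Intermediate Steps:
y(k, c) = k + k²
s = -230292 (s = -36 + 4*(-57564) = -36 - 230256 = -230292)
R = 453621/226810 (R = 2 + 1/(190741 + 36069) = 2 + 1/226810 = 453621/226810 ≈ 2.0000)
(s + y(188, 186))*(41293 + R) = (-230292 + 188*(1 + 188))*(41293 + 453621/226810) = (-230292 + 188*189)*(9366118951/226810) = (-230292 + 35532)*(9366118951/226810) = -194760*9366118951/226810 = -182414532689676/22681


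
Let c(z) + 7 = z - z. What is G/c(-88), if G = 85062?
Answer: -85062/7 ≈ -12152.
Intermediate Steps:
c(z) = -7 (c(z) = -7 + (z - z) = -7 + 0 = -7)
G/c(-88) = 85062/(-7) = 85062*(-1/7) = -85062/7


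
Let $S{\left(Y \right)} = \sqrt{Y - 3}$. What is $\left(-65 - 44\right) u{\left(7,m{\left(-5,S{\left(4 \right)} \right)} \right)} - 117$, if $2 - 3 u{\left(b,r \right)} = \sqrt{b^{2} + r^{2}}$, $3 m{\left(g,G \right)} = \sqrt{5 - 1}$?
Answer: $- \frac{569}{3} + \frac{109 \sqrt{445}}{9} \approx 65.818$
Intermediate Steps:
$S{\left(Y \right)} = \sqrt{-3 + Y}$
$m{\left(g,G \right)} = \frac{2}{3}$ ($m{\left(g,G \right)} = \frac{\sqrt{5 - 1}}{3} = \frac{\sqrt{4}}{3} = \frac{1}{3} \cdot 2 = \frac{2}{3}$)
$u{\left(b,r \right)} = \frac{2}{3} - \frac{\sqrt{b^{2} + r^{2}}}{3}$
$\left(-65 - 44\right) u{\left(7,m{\left(-5,S{\left(4 \right)} \right)} \right)} - 117 = \left(-65 - 44\right) \left(\frac{2}{3} - \frac{\sqrt{7^{2} + \left(\frac{2}{3}\right)^{2}}}{3}\right) - 117 = - 109 \left(\frac{2}{3} - \frac{\sqrt{49 + \frac{4}{9}}}{3}\right) - 117 = - 109 \left(\frac{2}{3} - \frac{\sqrt{\frac{445}{9}}}{3}\right) - 117 = - 109 \left(\frac{2}{3} - \frac{\frac{1}{3} \sqrt{445}}{3}\right) - 117 = - 109 \left(\frac{2}{3} - \frac{\sqrt{445}}{9}\right) - 117 = \left(- \frac{218}{3} + \frac{109 \sqrt{445}}{9}\right) - 117 = - \frac{569}{3} + \frac{109 \sqrt{445}}{9}$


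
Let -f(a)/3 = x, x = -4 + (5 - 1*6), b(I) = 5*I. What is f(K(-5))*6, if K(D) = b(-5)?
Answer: 90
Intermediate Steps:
K(D) = -25 (K(D) = 5*(-5) = -25)
x = -5 (x = -4 + (5 - 6) = -4 - 1 = -5)
f(a) = 15 (f(a) = -3*(-5) = 15)
f(K(-5))*6 = 15*6 = 90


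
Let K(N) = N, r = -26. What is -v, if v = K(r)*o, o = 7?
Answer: 182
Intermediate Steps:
v = -182 (v = -26*7 = -182)
-v = -1*(-182) = 182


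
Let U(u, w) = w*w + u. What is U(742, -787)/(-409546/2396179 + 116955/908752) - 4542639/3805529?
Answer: -5138651247389663484979585/349844684720976263 ≈ -1.4688e+7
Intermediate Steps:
U(u, w) = u + w² (U(u, w) = w² + u = u + w²)
U(742, -787)/(-409546/2396179 + 116955/908752) - 4542639/3805529 = (742 + (-787)²)/(-409546/2396179 + 116955/908752) - 4542639/3805529 = (742 + 619369)/(-409546*1/2396179 + 116955*(1/908752)) - 4542639*1/3805529 = 620111/(-409546/2396179 + 116955/908752) - 4542639/3805529 = 620111/(-91930631647/2177532458608) - 4542639/3805529 = 620111*(-2177532458608/91930631647) - 4542639/3805529 = -1350311830439865488/91930631647 - 4542639/3805529 = -5138651247389663484979585/349844684720976263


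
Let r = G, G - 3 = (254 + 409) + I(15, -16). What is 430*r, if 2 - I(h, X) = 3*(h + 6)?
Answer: 260150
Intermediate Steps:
I(h, X) = -16 - 3*h (I(h, X) = 2 - 3*(h + 6) = 2 - 3*(6 + h) = 2 - (18 + 3*h) = 2 + (-18 - 3*h) = -16 - 3*h)
G = 605 (G = 3 + ((254 + 409) + (-16 - 3*15)) = 3 + (663 + (-16 - 45)) = 3 + (663 - 61) = 3 + 602 = 605)
r = 605
430*r = 430*605 = 260150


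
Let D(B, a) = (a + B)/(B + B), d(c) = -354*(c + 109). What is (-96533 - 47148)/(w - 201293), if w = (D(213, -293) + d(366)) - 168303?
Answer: 30604053/114539938 ≈ 0.26719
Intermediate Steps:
d(c) = -38586 - 354*c (d(c) = -354*(109 + c) = -38586 - 354*c)
D(B, a) = (B + a)/(2*B) (D(B, a) = (B + a)/((2*B)) = (B + a)*(1/(2*B)) = (B + a)/(2*B))
w = -71664529/213 (w = ((½)*(213 - 293)/213 + (-38586 - 354*366)) - 168303 = ((½)*(1/213)*(-80) + (-38586 - 129564)) - 168303 = (-40/213 - 168150) - 168303 = -35815990/213 - 168303 = -71664529/213 ≈ -3.3645e+5)
(-96533 - 47148)/(w - 201293) = (-96533 - 47148)/(-71664529/213 - 201293) = -143681/(-114539938/213) = -143681*(-213/114539938) = 30604053/114539938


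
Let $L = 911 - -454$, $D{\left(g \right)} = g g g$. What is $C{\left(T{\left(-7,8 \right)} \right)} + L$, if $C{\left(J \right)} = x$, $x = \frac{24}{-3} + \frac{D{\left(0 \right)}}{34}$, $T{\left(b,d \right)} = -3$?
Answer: $1357$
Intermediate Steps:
$D{\left(g \right)} = g^{3}$ ($D{\left(g \right)} = g^{2} g = g^{3}$)
$x = -8$ ($x = \frac{24}{-3} + \frac{0^{3}}{34} = 24 \left(- \frac{1}{3}\right) + 0 \cdot \frac{1}{34} = -8 + 0 = -8$)
$C{\left(J \right)} = -8$
$L = 1365$ ($L = 911 + 454 = 1365$)
$C{\left(T{\left(-7,8 \right)} \right)} + L = -8 + 1365 = 1357$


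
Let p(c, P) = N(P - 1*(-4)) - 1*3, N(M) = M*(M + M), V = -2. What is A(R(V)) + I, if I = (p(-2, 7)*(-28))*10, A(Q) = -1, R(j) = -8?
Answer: -66921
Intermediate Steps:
N(M) = 2*M² (N(M) = M*(2*M) = 2*M²)
p(c, P) = -3 + 2*(4 + P)² (p(c, P) = 2*(P - 1*(-4))² - 1*3 = 2*(P + 4)² - 3 = 2*(4 + P)² - 3 = -3 + 2*(4 + P)²)
I = -66920 (I = ((-3 + 2*(4 + 7)²)*(-28))*10 = ((-3 + 2*11²)*(-28))*10 = ((-3 + 2*121)*(-28))*10 = ((-3 + 242)*(-28))*10 = (239*(-28))*10 = -6692*10 = -66920)
A(R(V)) + I = -1 - 66920 = -66921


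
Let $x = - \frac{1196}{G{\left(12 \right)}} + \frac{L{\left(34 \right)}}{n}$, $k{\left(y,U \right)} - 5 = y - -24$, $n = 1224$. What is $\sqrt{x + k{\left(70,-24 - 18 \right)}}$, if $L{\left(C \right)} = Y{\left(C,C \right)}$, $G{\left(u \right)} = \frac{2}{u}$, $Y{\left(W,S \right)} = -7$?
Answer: $\frac{i \sqrt{294516670}}{204} \approx 84.125 i$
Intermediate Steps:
$L{\left(C \right)} = -7$
$k{\left(y,U \right)} = 29 + y$ ($k{\left(y,U \right)} = 5 + \left(y - -24\right) = 5 + \left(y + 24\right) = 5 + \left(24 + y\right) = 29 + y$)
$x = - \frac{8783431}{1224}$ ($x = - \frac{1196}{2 \cdot \frac{1}{12}} - \frac{7}{1224} = - 1196 \frac{1}{\frac{1}{6}} - \frac{7}{1224} = \left(-1196\right) 6 - \frac{7}{1224} = -7176 - \frac{7}{1224} = - \frac{8783431}{1224} \approx -7176.0$)
$\sqrt{x + k{\left(70,-24 - 18 \right)}} = \sqrt{- \frac{8783431}{1224} + \left(29 + 70\right)} = \sqrt{- \frac{8783431}{1224} + 99} = \sqrt{- \frac{8662255}{1224}} = \frac{i \sqrt{294516670}}{204}$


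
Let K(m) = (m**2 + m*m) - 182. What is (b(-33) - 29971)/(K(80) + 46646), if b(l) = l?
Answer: -7501/14816 ≈ -0.50628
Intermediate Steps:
K(m) = -182 + 2*m**2 (K(m) = (m**2 + m**2) - 182 = 2*m**2 - 182 = -182 + 2*m**2)
(b(-33) - 29971)/(K(80) + 46646) = (-33 - 29971)/((-182 + 2*80**2) + 46646) = -30004/((-182 + 2*6400) + 46646) = -30004/((-182 + 12800) + 46646) = -30004/(12618 + 46646) = -30004/59264 = -30004*1/59264 = -7501/14816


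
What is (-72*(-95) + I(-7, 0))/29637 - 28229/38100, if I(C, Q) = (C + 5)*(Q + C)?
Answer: -191828491/376389900 ≈ -0.50965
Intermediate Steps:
I(C, Q) = (5 + C)*(C + Q)
(-72*(-95) + I(-7, 0))/29637 - 28229/38100 = (-72*(-95) + ((-7)**2 + 5*(-7) + 5*0 - 7*0))/29637 - 28229/38100 = (6840 + (49 - 35 + 0 + 0))*(1/29637) - 28229*1/38100 = (6840 + 14)*(1/29637) - 28229/38100 = 6854*(1/29637) - 28229/38100 = 6854/29637 - 28229/38100 = -191828491/376389900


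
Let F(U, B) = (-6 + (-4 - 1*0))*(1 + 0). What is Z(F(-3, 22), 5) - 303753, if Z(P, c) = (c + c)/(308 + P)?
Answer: -45259192/149 ≈ -3.0375e+5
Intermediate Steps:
F(U, B) = -10 (F(U, B) = (-6 + (-4 + 0))*1 = (-6 - 4)*1 = -10*1 = -10)
Z(P, c) = 2*c/(308 + P) (Z(P, c) = (2*c)/(308 + P) = 2*c/(308 + P))
Z(F(-3, 22), 5) - 303753 = 2*5/(308 - 10) - 303753 = 2*5/298 - 303753 = 2*5*(1/298) - 303753 = 5/149 - 303753 = -45259192/149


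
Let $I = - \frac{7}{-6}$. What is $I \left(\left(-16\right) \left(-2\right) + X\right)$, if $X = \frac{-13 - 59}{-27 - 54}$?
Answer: $\frac{1036}{27} \approx 38.37$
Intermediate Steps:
$X = \frac{8}{9}$ ($X = - \frac{72}{-81} = \left(-72\right) \left(- \frac{1}{81}\right) = \frac{8}{9} \approx 0.88889$)
$I = \frac{7}{6}$ ($I = \left(-7\right) \left(- \frac{1}{6}\right) = \frac{7}{6} \approx 1.1667$)
$I \left(\left(-16\right) \left(-2\right) + X\right) = \frac{7 \left(\left(-16\right) \left(-2\right) + \frac{8}{9}\right)}{6} = \frac{7 \left(32 + \frac{8}{9}\right)}{6} = \frac{7}{6} \cdot \frac{296}{9} = \frac{1036}{27}$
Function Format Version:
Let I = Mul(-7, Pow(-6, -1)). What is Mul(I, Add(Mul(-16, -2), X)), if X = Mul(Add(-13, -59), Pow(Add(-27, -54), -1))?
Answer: Rational(1036, 27) ≈ 38.370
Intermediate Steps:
X = Rational(8, 9) (X = Mul(-72, Pow(-81, -1)) = Mul(-72, Rational(-1, 81)) = Rational(8, 9) ≈ 0.88889)
I = Rational(7, 6) (I = Mul(-7, Rational(-1, 6)) = Rational(7, 6) ≈ 1.1667)
Mul(I, Add(Mul(-16, -2), X)) = Mul(Rational(7, 6), Add(Mul(-16, -2), Rational(8, 9))) = Mul(Rational(7, 6), Add(32, Rational(8, 9))) = Mul(Rational(7, 6), Rational(296, 9)) = Rational(1036, 27)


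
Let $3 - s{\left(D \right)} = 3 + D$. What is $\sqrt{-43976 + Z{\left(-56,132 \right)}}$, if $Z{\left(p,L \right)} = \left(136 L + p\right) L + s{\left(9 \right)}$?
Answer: $\sqrt{2318287} \approx 1522.6$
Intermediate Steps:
$s{\left(D \right)} = - D$ ($s{\left(D \right)} = 3 - \left(3 + D\right) = - D$)
$Z{\left(p,L \right)} = -9 + L \left(p + 136 L\right)$ ($Z{\left(p,L \right)} = \left(136 L + p\right) L - 9 = \left(p + 136 L\right) L - 9 = L \left(p + 136 L\right) - 9 = -9 + L \left(p + 136 L\right)$)
$\sqrt{-43976 + Z{\left(-56,132 \right)}} = \sqrt{-43976 + \left(-9 + 136 \cdot 132^{2} + 132 \left(-56\right)\right)} = \sqrt{-43976 - -2362263} = \sqrt{-43976 + 2362263} = \sqrt{2318287}$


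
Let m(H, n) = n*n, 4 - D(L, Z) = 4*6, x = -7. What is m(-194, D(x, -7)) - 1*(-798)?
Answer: 1198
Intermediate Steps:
D(L, Z) = -20 (D(L, Z) = 4 - 4*6 = 4 - 1*24 = 4 - 24 = -20)
m(H, n) = n²
m(-194, D(x, -7)) - 1*(-798) = (-20)² - 1*(-798) = 400 + 798 = 1198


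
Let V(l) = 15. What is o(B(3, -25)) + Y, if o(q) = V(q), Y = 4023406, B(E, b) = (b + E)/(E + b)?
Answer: 4023421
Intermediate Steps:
B(E, b) = 1 (B(E, b) = (E + b)/(E + b) = 1)
o(q) = 15
o(B(3, -25)) + Y = 15 + 4023406 = 4023421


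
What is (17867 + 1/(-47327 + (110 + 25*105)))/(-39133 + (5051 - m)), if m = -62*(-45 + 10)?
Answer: -796725263/1616549184 ≈ -0.49286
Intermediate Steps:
m = 2170 (m = -62*(-35) = 2170)
(17867 + 1/(-47327 + (110 + 25*105)))/(-39133 + (5051 - m)) = (17867 + 1/(-47327 + (110 + 25*105)))/(-39133 + (5051 - 1*2170)) = (17867 + 1/(-47327 + (110 + 2625)))/(-39133 + (5051 - 2170)) = (17867 + 1/(-47327 + 2735))/(-39133 + 2881) = (17867 + 1/(-44592))/(-36252) = (17867 - 1/44592)*(-1/36252) = (796725263/44592)*(-1/36252) = -796725263/1616549184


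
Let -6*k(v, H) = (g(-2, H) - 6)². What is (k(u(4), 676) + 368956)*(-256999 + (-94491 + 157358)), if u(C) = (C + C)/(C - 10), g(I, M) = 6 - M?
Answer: -170521666160/3 ≈ -5.6841e+10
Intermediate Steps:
u(C) = 2*C/(-10 + C) (u(C) = (2*C)/(-10 + C) = 2*C/(-10 + C))
k(v, H) = -H²/6 (k(v, H) = -((6 - H) - 6)²/6 = -H²/6)
(k(u(4), 676) + 368956)*(-256999 + (-94491 + 157358)) = (-⅙*676² + 368956)*(-256999 + (-94491 + 157358)) = (-⅙*456976 + 368956)*(-256999 + 62867) = (-228488/3 + 368956)*(-194132) = (878380/3)*(-194132) = -170521666160/3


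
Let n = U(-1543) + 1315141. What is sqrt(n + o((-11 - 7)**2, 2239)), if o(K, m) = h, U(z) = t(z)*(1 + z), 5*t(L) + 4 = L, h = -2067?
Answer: 2*sqrt(11188555)/5 ≈ 1338.0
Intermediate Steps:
t(L) = -4/5 + L/5
U(z) = (1 + z)*(-4/5 + z/5) (U(z) = (-4/5 + z/5)*(1 + z) = (1 + z)*(-4/5 + z/5))
o(K, m) = -2067
n = 8961179/5 (n = (1 - 1543)*(-4 - 1543)/5 + 1315141 = (1/5)*(-1542)*(-1547) + 1315141 = 2385474/5 + 1315141 = 8961179/5 ≈ 1.7922e+6)
sqrt(n + o((-11 - 7)**2, 2239)) = sqrt(8961179/5 - 2067) = sqrt(8950844/5) = 2*sqrt(11188555)/5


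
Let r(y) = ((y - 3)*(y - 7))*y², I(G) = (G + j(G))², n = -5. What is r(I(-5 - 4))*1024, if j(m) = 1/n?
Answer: 18163511928766464/390625 ≈ 4.6499e+10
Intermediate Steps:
j(m) = -⅕ (j(m) = 1/(-5) = -⅕)
I(G) = (-⅕ + G)² (I(G) = (G - ⅕)² = (-⅕ + G)²)
r(y) = y²*(-7 + y)*(-3 + y) (r(y) = ((-3 + y)*(-7 + y))*y² = ((-7 + y)*(-3 + y))*y² = y²*(-7 + y)*(-3 + y))
r(I(-5 - 4))*1024 = (((-1 + 5*(-5 - 4))²/25)²*(21 + ((-1 + 5*(-5 - 4))²/25)² - 2*(-1 + 5*(-5 - 4))²/5))*1024 = (((-1 + 5*(-9))²/25)²*(21 + ((-1 + 5*(-9))²/25)² - 2*(-1 + 5*(-9))²/5))*1024 = (((-1 - 45)²/25)²*(21 + ((-1 - 45)²/25)² - 2*(-1 - 45)²/5))*1024 = (((1/25)*(-46)²)²*(21 + ((1/25)*(-46)²)² - 2*(-46)²/5))*1024 = (((1/25)*2116)²*(21 + ((1/25)*2116)² - 2*2116/5))*1024 = ((2116/25)²*(21 + (2116/25)² - 10*2116/25))*1024 = (4477456*(21 + 4477456/625 - 4232/5)/625)*1024 = ((4477456/625)*(3961581/625))*1024 = (17737804617936/390625)*1024 = 18163511928766464/390625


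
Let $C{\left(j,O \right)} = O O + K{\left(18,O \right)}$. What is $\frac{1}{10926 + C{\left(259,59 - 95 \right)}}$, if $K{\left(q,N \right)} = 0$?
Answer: $\frac{1}{12222} \approx 8.182 \cdot 10^{-5}$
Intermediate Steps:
$C{\left(j,O \right)} = O^{2}$ ($C{\left(j,O \right)} = O O + 0 = O^{2} + 0 = O^{2}$)
$\frac{1}{10926 + C{\left(259,59 - 95 \right)}} = \frac{1}{10926 + \left(59 - 95\right)^{2}} = \frac{1}{10926 + \left(-36\right)^{2}} = \frac{1}{10926 + 1296} = \frac{1}{12222}$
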